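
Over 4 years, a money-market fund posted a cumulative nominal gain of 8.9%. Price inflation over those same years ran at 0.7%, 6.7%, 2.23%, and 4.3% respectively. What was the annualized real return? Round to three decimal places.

-1.260%

Cumulative inflation factor: 1.007 × 1.067 × 1.0223 × 1.043 ≈ 1.14566.
Nominal growth factor: 1.08900. Real growth factor = 1.08900 / 1.14566 ≈ 0.95054.
Annualized: 0.95054^(1/4) − 1 ≈ -0.01260.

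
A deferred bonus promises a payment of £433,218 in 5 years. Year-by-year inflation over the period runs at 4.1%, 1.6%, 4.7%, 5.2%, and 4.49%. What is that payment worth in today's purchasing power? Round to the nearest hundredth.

£355,897.47

Price-level factor over 5 years: 1.041 × 1.016 × 1.047 × 1.052 × 1.0449 ≈ 1.2172550589.
Purchasing power today: £433,218 divided by that factor.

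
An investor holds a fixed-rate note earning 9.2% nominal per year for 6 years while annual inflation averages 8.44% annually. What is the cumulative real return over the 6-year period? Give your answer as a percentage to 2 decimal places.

The annual real rate is (1+9.2%)/(1+8.44%) − 1 = 0.7008%.
Compounded over 6 years: (1 + 0.007008)^6 − 1 ≈ 0.04279.

4.28%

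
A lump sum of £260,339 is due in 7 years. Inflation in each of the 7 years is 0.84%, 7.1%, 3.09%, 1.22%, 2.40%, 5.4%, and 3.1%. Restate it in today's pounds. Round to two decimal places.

Price-level factor over 7 years: 1.0084 × 1.071 × 1.0309 × 1.0122 × 1.0240 × 1.054 × 1.031 ≈ 1.2540198563.
Purchasing power today: £260,339 divided by that factor.

£207,603.57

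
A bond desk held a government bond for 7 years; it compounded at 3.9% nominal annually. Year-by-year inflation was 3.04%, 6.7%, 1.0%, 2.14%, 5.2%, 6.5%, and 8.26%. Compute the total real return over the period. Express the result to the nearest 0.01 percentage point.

Cumulative inflation factor: 1.0304 × 1.067 × 1.010 × 1.0214 × 1.052 × 1.065 × 1.0826 ≈ 1.37569.
Nominal growth factor: 1.30710. Real growth factor = 1.30710 / 1.37569 ≈ 0.95014.
Total real return ≈ -4.9859%.

-4.99%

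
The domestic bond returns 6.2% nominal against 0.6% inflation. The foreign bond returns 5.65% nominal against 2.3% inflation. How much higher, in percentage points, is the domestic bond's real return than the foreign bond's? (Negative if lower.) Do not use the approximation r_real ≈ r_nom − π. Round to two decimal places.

The domestic bond real return: 1.062/1.006 − 1 = 5.567%.
The foreign bond real return: 1.0565/1.023 − 1 = 3.275%.
Difference: 5.567 − 3.275 = 2.292 pp.

2.29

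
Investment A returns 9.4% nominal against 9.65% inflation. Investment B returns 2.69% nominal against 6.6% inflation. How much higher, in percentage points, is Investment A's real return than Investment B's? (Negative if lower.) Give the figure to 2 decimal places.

Investment A real return: 1.094/1.0965 − 1 = -0.228%.
Investment B real return: 1.0269/1.066 − 1 = -3.668%.
Difference: -0.228 − (-3.668) = 3.440 pp.

3.44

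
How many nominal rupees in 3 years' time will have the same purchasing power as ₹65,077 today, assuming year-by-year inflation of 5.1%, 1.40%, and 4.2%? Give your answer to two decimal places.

Cumulative price-level factor: 1.051 × 1.0140 × 1.042 = 1.110473988.
Multiplying ₹65,077 by the price-level factor gives the future nominal sum.

₹72,266.32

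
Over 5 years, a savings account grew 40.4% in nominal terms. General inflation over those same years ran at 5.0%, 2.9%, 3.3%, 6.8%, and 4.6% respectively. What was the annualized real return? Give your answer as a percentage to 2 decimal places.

Cumulative inflation factor: 1.050 × 1.029 × 1.033 × 1.068 × 1.046 ≈ 1.24683.
Nominal growth factor: 1.40400. Real growth factor = 1.40400 / 1.24683 ≈ 1.12605.
Annualized: 1.12605^(1/5) − 1 ≈ 0.02403.

2.40%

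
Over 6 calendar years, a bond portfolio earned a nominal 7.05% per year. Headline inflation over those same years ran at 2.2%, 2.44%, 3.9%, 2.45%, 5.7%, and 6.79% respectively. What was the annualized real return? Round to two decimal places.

Cumulative inflation factor: 1.022 × 1.0244 × 1.039 × 1.0245 × 1.057 × 1.0679 ≈ 1.25792.
Nominal growth factor: 1.50494. Real growth factor = 1.50494 / 1.25792 ≈ 1.19637.
Annualized: 1.19637^(1/6) − 1 ≈ 0.03033.

3.03%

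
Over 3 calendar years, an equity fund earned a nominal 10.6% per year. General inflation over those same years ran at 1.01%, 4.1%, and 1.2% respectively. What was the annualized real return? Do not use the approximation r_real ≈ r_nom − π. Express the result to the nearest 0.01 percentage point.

8.33%

Cumulative inflation factor: 1.0101 × 1.041 × 1.012 ≈ 1.06413.
Nominal growth factor: 1.35290. Real growth factor = 1.35290 / 1.06413 ≈ 1.27136.
Annualized: 1.27136^(1/3) − 1 ≈ 0.08332.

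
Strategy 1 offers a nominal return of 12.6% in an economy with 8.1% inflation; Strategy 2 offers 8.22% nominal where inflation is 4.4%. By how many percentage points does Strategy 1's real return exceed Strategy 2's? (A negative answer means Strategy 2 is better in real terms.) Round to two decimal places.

0.50

Strategy 1 real return: 1.126/1.081 − 1 = 4.163%.
Strategy 2 real return: 1.0822/1.044 − 1 = 3.659%.
Difference: 4.163 − 3.659 = 0.504 pp.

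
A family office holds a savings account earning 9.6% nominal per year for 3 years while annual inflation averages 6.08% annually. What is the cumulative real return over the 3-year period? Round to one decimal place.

The annual real rate is (1+9.6%)/(1+6.08%) − 1 = 3.3183%.
Compounded over 3 years: (1 + 0.033183)^3 − 1 ≈ 0.10289.

10.3%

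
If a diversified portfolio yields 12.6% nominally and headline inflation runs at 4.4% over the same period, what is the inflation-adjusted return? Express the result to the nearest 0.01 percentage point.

7.85%

Real return via the Fisher equation: (1 + 12.6%)/(1 + 4.4%) − 1 = 1.126/1.044 − 1 ≈ 0.07854.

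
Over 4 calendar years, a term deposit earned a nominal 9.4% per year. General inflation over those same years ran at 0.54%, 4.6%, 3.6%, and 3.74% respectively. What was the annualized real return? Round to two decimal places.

Cumulative inflation factor: 1.0054 × 1.046 × 1.036 × 1.0374 ≈ 1.13026.
Nominal growth factor: 1.43242. Real growth factor = 1.43242 / 1.13026 ≈ 1.26734.
Annualized: 1.26734^(1/4) − 1 ≈ 0.06102.

6.10%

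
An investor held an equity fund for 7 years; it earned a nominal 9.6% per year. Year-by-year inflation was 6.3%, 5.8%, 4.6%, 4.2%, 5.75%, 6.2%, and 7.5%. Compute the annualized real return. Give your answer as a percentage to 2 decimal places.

Cumulative inflation factor: 1.063 × 1.058 × 1.046 × 1.042 × 1.0575 × 1.062 × 1.075 ≈ 1.47990.
Nominal growth factor: 1.89965. Real growth factor = 1.89965 / 1.47990 ≈ 1.28364.
Annualized: 1.28364^(1/7) − 1 ≈ 0.03631.

3.63%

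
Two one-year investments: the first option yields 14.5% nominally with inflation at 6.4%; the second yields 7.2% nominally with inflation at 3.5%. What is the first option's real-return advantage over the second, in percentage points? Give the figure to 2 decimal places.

The first option real return: 1.145/1.064 − 1 = 7.613%.
The second real return: 1.072/1.035 − 1 = 3.575%.
Difference: 7.613 − 3.575 = 4.038 pp.

4.04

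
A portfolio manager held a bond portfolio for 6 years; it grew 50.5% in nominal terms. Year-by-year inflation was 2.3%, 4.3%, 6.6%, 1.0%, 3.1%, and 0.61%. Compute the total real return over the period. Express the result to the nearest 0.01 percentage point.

26.30%

Cumulative inflation factor: 1.023 × 1.043 × 1.066 × 1.010 × 1.031 × 1.0061 ≈ 1.19162.
Nominal growth factor: 1.50500. Real growth factor = 1.50500 / 1.19162 ≈ 1.26298.
Total real return ≈ 26.2985%.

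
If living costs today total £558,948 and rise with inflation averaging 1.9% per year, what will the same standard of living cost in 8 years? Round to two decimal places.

Cumulative price-level factor: (1+1.9%)^8 ≈ 1.1625013665.
The nominal amount required is £558,948 scaled up by that factor.

£649,777.81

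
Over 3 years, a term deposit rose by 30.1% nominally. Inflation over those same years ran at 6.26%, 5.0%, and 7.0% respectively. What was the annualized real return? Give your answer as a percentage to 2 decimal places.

2.91%

Cumulative inflation factor: 1.0626 × 1.050 × 1.070 ≈ 1.19383.
Nominal growth factor: 1.30100. Real growth factor = 1.30100 / 1.19383 ≈ 1.08977.
Annualized: 1.08977^(1/3) − 1 ≈ 0.02907.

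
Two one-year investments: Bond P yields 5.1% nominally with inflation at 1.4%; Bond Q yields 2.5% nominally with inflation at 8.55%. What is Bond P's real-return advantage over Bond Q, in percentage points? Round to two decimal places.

9.22

Bond P real return: 1.051/1.014 − 1 = 3.649%.
Bond Q real return: 1.025/1.0855 − 1 = -5.573%.
Difference: 3.649 − (-5.573) = 9.222 pp.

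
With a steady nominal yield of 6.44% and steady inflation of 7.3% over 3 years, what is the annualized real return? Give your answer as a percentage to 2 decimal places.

With constant rates the annual real return is the same each year: (1+6.44%)/(1+7.3%) − 1 = -0.00801.

-0.80%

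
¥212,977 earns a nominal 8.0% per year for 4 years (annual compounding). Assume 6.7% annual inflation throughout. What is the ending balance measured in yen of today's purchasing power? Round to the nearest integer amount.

¥223,548

Nominal value at maturity: ¥212,977 × (1 + 8.0%)^4 ≈ ¥289,753.
Price-level factor over 4 years: (1 + 6.7%)^4 ≈ 1.2961572031.
The maturity value deflated by that factor is the answer in today's purchasing power.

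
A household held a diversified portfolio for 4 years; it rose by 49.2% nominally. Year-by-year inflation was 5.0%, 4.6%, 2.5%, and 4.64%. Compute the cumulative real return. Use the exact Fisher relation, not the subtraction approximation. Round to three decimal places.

Cumulative inflation factor: 1.050 × 1.046 × 1.025 × 1.0464 ≈ 1.17799.
Nominal growth factor: 1.49200. Real growth factor = 1.49200 / 1.17799 ≈ 1.26656.
Total real return ≈ 26.6561%.

26.656%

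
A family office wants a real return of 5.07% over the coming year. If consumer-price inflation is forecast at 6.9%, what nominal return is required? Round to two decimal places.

By the Fisher equation, 1 + r_nom = (1 + 5.07%)(1 + 6.9%) = 1.0507 × 1.069 = 1.1231983.
So r_nom = 12.31983%.

12.32%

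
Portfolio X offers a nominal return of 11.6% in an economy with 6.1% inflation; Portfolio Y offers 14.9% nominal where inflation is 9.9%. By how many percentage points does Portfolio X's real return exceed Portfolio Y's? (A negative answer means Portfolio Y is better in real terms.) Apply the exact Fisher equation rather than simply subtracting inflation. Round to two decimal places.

0.63

Portfolio X real return: 1.116/1.061 − 1 = 5.184%.
Portfolio Y real return: 1.149/1.099 − 1 = 4.550%.
Difference: 5.184 − 4.550 = 0.634 pp.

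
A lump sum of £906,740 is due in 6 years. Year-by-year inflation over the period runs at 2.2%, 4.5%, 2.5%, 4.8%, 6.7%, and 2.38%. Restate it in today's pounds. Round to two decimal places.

£723,520.59

Price-level factor over 6 years: 1.022 × 1.045 × 1.025 × 1.048 × 1.067 × 1.0238 ≈ 1.2532331638.
Purchasing power today: £906,740 divided by that factor.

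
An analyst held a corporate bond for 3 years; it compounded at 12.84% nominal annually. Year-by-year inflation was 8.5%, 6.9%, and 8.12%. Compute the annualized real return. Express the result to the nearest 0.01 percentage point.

Cumulative inflation factor: 1.085 × 1.069 × 1.0812 ≈ 1.25405.
Nominal growth factor: 1.43678. Real growth factor = 1.43678 / 1.25405 ≈ 1.14571.
Annualized: 1.14571^(1/3) − 1 ≈ 0.04639.

4.64%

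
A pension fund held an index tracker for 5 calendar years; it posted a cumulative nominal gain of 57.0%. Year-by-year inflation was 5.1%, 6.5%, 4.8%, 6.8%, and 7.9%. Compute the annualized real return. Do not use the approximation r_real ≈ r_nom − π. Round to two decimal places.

Cumulative inflation factor: 1.051 × 1.065 × 1.048 × 1.068 × 1.079 ≈ 1.35178.
Nominal growth factor: 1.57000. Real growth factor = 1.57000 / 1.35178 ≈ 1.16143.
Annualized: 1.16143^(1/5) − 1 ≈ 0.03038.

3.04%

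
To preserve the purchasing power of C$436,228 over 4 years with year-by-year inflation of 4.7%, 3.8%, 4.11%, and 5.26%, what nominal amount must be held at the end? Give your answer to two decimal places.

C$519,533.30

Cumulative price-level factor: 1.047 × 1.038 × 1.0411 × 1.0526 ≈ 1.1909673274.
The nominal amount required is C$436,228 scaled up by that factor.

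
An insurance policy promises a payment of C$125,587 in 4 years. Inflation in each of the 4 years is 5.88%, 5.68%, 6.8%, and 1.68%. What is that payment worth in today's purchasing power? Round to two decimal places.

Price-level factor over 4 years: 1.0588 × 1.0568 × 1.068 × 1.0168 ≈ 1.2151042153.
Purchasing power today: C$125,587 divided by that factor.

C$103,354.92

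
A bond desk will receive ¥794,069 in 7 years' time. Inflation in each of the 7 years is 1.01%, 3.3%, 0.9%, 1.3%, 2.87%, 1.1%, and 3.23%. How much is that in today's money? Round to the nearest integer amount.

Price-level factor over 7 years: 1.0101 × 1.033 × 1.009 × 1.013 × 1.0287 × 1.011 × 1.0323 ≈ 1.1450148706.
Purchasing power today: ¥794,069 divided by that factor.

¥693,501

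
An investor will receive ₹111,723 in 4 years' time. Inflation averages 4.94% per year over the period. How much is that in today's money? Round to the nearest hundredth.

Price-level factor over 4 years: (1 + 4.94%)^4 ≈ 1.2127303305.
Purchasing power today: ₹111,723 divided by that factor.

₹92,125.18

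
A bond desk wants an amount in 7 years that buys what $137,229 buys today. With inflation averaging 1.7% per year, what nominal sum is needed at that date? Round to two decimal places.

$154,416.10

Cumulative price-level factor: (1+1.7%)^7 ≈ 1.1252439082.
Multiplying $137,229 by the price-level factor gives the future nominal sum.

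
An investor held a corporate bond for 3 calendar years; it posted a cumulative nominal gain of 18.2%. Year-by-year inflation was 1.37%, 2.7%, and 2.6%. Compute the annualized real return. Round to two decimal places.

Cumulative inflation factor: 1.0137 × 1.027 × 1.026 ≈ 1.06814.
Nominal growth factor: 1.18200. Real growth factor = 1.18200 / 1.06814 ≈ 1.10660.
Annualized: 1.10660^(1/3) − 1 ≈ 0.03434.

3.43%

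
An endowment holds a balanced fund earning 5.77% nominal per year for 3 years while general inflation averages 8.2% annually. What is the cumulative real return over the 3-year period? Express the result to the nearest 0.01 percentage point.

-6.59%

The annual real rate is (1+5.77%)/(1+8.2%) − 1 = -2.2458%.
Compounded over 3 years: (1 + -0.022458)^3 − 1 ≈ -0.06587.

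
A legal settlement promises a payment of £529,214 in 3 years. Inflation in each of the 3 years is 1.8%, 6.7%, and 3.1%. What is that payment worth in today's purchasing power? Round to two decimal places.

£472,563.81

Price-level factor over 3 years: 1.018 × 1.067 × 1.031 = 1.119878386.
Purchasing power today: £529,214 divided by that factor.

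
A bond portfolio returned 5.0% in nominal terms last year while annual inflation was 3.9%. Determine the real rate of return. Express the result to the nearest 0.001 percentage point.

1.059%

Real return via the Fisher equation: (1 + 5.0%)/(1 + 3.9%) − 1 = 1.050/1.039 − 1 ≈ 0.01059.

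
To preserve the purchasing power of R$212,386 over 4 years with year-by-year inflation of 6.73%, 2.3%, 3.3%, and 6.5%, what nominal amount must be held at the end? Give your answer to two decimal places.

Cumulative price-level factor: 1.0673 × 1.023 × 1.033 × 1.065 ≈ 1.2011910079.
Multiplying R$212,386 by the price-level factor gives the future nominal sum.

R$255,116.15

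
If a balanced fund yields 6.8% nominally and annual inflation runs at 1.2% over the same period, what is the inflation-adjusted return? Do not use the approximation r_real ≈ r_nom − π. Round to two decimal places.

Real return via the Fisher equation: (1 + 6.8%)/(1 + 1.2%) − 1 = 1.068/1.012 − 1 ≈ 0.05534.

5.53%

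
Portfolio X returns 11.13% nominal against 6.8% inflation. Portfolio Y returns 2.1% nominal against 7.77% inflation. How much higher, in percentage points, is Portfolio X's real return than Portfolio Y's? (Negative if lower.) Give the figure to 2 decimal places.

9.32

Portfolio X real return: 1.1113/1.068 − 1 = 4.054%.
Portfolio Y real return: 1.021/1.0777 − 1 = -5.261%.
Difference: 4.054 − (-5.261) = 9.315 pp.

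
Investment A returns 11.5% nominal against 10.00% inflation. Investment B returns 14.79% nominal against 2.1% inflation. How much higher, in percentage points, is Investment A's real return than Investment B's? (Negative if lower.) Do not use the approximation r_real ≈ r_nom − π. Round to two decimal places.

-11.07

Investment A real return: 1.115/1.1000 − 1 = 1.364%.
Investment B real return: 1.1479/1.021 − 1 = 12.429%.
Difference: 1.364 − 12.429 = -11.065 pp.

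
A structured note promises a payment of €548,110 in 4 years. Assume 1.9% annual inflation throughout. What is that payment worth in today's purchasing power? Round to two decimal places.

Price-level factor over 4 years: (1 + 1.9%)^4 ≈ 1.0781935663.
Purchasing power today: €548,110 divided by that factor.

€508,359.55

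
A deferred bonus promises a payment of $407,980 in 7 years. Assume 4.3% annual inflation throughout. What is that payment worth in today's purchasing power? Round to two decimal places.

$303,842.64

Price-level factor over 7 years: (1 + 4.3%)^7 ≈ 1.3427345347.
Purchasing power today: $407,980 divided by that factor.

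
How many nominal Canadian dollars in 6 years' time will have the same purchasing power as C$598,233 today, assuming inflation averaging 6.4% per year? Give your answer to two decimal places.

C$868,000.82

Cumulative price-level factor: (1+6.4%)^6 ≈ 1.4509410494.
The nominal amount required is C$598,233 scaled up by that factor.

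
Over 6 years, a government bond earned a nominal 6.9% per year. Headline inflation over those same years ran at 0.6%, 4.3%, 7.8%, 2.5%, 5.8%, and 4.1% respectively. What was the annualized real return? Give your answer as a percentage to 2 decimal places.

Cumulative inflation factor: 1.006 × 1.043 × 1.078 × 1.025 × 1.058 × 1.041 ≈ 1.27691.
Nominal growth factor: 1.49233. Real growth factor = 1.49233 / 1.27691 ≈ 1.16871.
Annualized: 1.16871^(1/6) − 1 ≈ 0.02632.

2.63%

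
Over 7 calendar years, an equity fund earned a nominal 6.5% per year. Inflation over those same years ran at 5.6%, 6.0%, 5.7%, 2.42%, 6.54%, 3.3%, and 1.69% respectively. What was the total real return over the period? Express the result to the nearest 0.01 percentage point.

14.58%

Cumulative inflation factor: 1.056 × 1.060 × 1.057 × 1.0242 × 1.0654 × 1.033 × 1.0169 ≈ 1.35619.
Nominal growth factor: 1.55399. Real growth factor = 1.55399 / 1.35619 ≈ 1.14585.
Total real return ≈ 14.5847%.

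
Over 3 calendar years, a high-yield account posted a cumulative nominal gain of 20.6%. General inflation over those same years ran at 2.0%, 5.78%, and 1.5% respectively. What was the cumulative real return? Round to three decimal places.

10.123%

Cumulative inflation factor: 1.020 × 1.0578 × 1.015 ≈ 1.09514.
Nominal growth factor: 1.20600. Real growth factor = 1.20600 / 1.09514 ≈ 1.10123.
Total real return ≈ 10.1229%.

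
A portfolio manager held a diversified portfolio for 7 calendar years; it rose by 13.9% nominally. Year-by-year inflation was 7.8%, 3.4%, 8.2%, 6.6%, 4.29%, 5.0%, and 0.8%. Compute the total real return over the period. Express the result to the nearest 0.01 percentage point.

Cumulative inflation factor: 1.078 × 1.034 × 1.082 × 1.066 × 1.0429 × 1.050 × 1.008 ≈ 1.41911.
Nominal growth factor: 1.13900. Real growth factor = 1.13900 / 1.41911 ≈ 0.80262.
Total real return ≈ -19.7385%.

-19.74%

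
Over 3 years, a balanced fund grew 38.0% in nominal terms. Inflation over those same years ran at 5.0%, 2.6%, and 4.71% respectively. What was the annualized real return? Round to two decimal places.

Cumulative inflation factor: 1.050 × 1.026 × 1.0471 ≈ 1.12804.
Nominal growth factor: 1.38000. Real growth factor = 1.38000 / 1.12804 ≈ 1.22336.
Annualized: 1.22336^(1/3) − 1 ≈ 0.06951.

6.95%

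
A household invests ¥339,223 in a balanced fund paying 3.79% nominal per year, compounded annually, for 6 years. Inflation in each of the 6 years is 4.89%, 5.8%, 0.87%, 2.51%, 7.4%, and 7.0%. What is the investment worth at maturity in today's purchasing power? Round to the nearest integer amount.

¥321,575

Nominal value at maturity: ¥339,223 × (1 + 3.79%)^6 ≈ ¥424,051.
Price-level factor over 6 years: 1.0489 × 1.058 × 1.0087 × 1.0251 × 1.074 × 1.070 ≈ 1.3186698193.
The maturity value deflated by that factor is the answer in today's purchasing power.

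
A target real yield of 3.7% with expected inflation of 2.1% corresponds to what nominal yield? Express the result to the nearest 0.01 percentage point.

5.88%

By the Fisher equation, 1 + r_nom = (1 + 3.7%)(1 + 2.1%) = 1.037 × 1.021 = 1.058777.
So r_nom = 5.8777%.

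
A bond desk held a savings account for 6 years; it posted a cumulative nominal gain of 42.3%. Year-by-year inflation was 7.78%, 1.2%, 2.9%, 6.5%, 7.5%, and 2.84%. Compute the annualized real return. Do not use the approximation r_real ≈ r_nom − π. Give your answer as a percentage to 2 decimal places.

Cumulative inflation factor: 1.0778 × 1.012 × 1.029 × 1.065 × 1.075 × 1.0284 ≈ 1.32146.
Nominal growth factor: 1.42300. Real growth factor = 1.42300 / 1.32146 ≈ 1.07684.
Annualized: 1.07684^(1/6) − 1 ≈ 0.01241.

1.24%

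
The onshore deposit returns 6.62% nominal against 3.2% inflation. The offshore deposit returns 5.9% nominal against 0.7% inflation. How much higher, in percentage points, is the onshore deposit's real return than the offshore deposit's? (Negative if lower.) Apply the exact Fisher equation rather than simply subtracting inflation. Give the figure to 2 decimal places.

-1.85

The onshore deposit real return: 1.0662/1.032 − 1 = 3.314%.
The offshore deposit real return: 1.059/1.007 − 1 = 5.164%.
Difference: 3.314 − 5.164 = -1.850 pp.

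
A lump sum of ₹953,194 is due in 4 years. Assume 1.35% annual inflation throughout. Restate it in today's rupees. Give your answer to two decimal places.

Price-level factor over 4 years: (1 + 1.35%)^4 ≈ 1.0551033747.
Purchasing power today: ₹953,194 divided by that factor.

₹903,412.90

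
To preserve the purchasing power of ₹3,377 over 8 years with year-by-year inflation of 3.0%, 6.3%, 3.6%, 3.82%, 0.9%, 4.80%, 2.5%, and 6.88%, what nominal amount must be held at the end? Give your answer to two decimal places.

₹4,606.97

Cumulative price-level factor: 1.030 × 1.063 × 1.036 × 1.0382 × 1.009 × 1.0480 × 1.025 × 1.0688 ≈ 1.3642187951.
The nominal amount required is ₹3,377 scaled up by that factor.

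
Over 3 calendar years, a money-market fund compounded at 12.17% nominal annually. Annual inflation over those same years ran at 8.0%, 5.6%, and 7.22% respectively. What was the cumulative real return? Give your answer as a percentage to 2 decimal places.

Cumulative inflation factor: 1.080 × 1.056 × 1.0722 ≈ 1.22282.
Nominal growth factor: 1.41134. Real growth factor = 1.41134 / 1.22282 ≈ 1.15416.
Total real return ≈ 15.4162%.

15.42%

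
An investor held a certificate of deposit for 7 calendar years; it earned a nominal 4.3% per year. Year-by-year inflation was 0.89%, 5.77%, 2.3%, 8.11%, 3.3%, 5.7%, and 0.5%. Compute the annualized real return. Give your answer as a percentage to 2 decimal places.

Cumulative inflation factor: 1.0089 × 1.0577 × 1.023 × 1.0811 × 1.033 × 1.057 × 1.005 ≈ 1.29507.
Nominal growth factor: 1.34273. Real growth factor = 1.34273 / 1.29507 ≈ 1.03680.
Annualized: 1.03680^(1/7) − 1 ≈ 0.00518.

0.52%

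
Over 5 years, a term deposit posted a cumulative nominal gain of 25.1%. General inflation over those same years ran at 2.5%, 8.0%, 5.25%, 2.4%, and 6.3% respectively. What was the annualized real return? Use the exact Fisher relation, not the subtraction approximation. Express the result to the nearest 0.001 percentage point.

-0.273%

Cumulative inflation factor: 1.025 × 1.080 × 1.0525 × 1.024 × 1.063 ≈ 1.26824.
Nominal growth factor: 1.25100. Real growth factor = 1.25100 / 1.26824 ≈ 0.98640.
Annualized: 0.98640^(1/5) − 1 ≈ -0.00273.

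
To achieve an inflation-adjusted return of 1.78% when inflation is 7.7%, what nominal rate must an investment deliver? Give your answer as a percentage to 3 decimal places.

By the Fisher equation, 1 + r_nom = (1 + 1.78%)(1 + 7.7%) = 1.0178 × 1.077 = 1.0961706.
So r_nom = 9.61706%.

9.617%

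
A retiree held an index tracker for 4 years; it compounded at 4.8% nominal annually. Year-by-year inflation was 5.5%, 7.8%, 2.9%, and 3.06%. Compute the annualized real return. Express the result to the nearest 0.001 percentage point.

Cumulative inflation factor: 1.055 × 1.078 × 1.029 × 1.0306 ≈ 1.20608.
Nominal growth factor: 1.20627. Real growth factor = 1.20627 / 1.20608 ≈ 1.00016.
Annualized: 1.00016^(1/4) − 1 ≈ 0.00004.

0.004%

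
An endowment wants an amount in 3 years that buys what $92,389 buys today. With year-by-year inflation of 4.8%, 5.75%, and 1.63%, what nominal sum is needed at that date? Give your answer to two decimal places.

Cumulative price-level factor: 1.048 × 1.0575 × 1.0163 = 1.126324638.
The nominal amount required is $92,389 scaled up by that factor.

$104,060.01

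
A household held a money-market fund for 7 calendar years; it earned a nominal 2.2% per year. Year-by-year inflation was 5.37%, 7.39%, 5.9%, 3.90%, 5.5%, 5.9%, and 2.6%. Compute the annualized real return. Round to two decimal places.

-2.86%

Cumulative inflation factor: 1.0537 × 1.0739 × 1.059 × 1.0390 × 1.055 × 1.059 × 1.026 ≈ 1.42721.
Nominal growth factor: 1.16454. Real growth factor = 1.16454 / 1.42721 ≈ 0.81596.
Annualized: 0.81596^(1/7) − 1 ≈ -0.02864.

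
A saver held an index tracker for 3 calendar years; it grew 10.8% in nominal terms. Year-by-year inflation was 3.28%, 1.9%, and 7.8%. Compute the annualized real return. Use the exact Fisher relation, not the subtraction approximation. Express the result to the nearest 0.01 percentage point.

Cumulative inflation factor: 1.0328 × 1.019 × 1.078 ≈ 1.13451.
Nominal growth factor: 1.10800. Real growth factor = 1.10800 / 1.13451 ≈ 0.97663.
Annualized: 0.97663^(1/3) − 1 ≈ -0.00785.

-0.79%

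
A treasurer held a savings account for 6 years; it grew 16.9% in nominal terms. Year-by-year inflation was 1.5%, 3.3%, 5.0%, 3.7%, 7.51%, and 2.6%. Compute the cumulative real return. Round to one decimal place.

Cumulative inflation factor: 1.015 × 1.033 × 1.050 × 1.037 × 1.0751 × 1.026 ≈ 1.25930.
Nominal growth factor: 1.16900. Real growth factor = 1.16900 / 1.25930 ≈ 0.92829.
Total real return ≈ -7.1710%.

-7.2%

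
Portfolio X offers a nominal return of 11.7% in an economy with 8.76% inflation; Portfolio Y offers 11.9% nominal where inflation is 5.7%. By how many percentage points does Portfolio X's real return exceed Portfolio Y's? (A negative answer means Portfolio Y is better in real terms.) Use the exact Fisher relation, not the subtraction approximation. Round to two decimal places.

-3.16

Portfolio X real return: 1.117/1.0876 − 1 = 2.703%.
Portfolio Y real return: 1.119/1.057 − 1 = 5.866%.
Difference: 2.703 − 5.866 = -3.163 pp.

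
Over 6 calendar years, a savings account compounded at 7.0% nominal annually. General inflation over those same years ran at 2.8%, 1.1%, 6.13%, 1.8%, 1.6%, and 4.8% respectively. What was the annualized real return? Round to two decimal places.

3.86%

Cumulative inflation factor: 1.028 × 1.011 × 1.0613 × 1.018 × 1.016 × 1.048 ≈ 1.19560.
Nominal growth factor: 1.50073. Real growth factor = 1.50073 / 1.19560 ≈ 1.25521.
Annualized: 1.25521^(1/6) − 1 ≈ 0.03861.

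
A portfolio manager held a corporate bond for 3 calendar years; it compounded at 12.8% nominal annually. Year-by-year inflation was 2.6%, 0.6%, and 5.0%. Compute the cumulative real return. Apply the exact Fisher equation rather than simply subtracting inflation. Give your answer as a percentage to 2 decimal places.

32.43%

Cumulative inflation factor: 1.026 × 1.006 × 1.050 ≈ 1.08376.
Nominal growth factor: 1.43525. Real growth factor = 1.43525 / 1.08376 ≈ 1.32432.
Total real return ≈ 32.4319%.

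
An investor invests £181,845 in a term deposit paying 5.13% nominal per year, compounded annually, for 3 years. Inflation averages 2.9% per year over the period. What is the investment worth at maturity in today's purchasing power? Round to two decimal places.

Nominal value at maturity: £181,845 × (1 + 5.13%)^3 ≈ £211,291.17.
Price-level factor over 3 years: (1 + 2.9%)^3 = 1.089547389.
Dividing the nominal maturity value by the price-level factor gives the value in today's money.

£193,925.64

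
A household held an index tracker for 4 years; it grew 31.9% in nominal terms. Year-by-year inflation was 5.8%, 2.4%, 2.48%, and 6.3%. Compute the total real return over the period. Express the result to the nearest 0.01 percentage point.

Cumulative inflation factor: 1.058 × 1.024 × 1.0248 × 1.063 ≈ 1.18021.
Nominal growth factor: 1.31900. Real growth factor = 1.31900 / 1.18021 ≈ 1.11760.
Total real return ≈ 11.7601%.

11.76%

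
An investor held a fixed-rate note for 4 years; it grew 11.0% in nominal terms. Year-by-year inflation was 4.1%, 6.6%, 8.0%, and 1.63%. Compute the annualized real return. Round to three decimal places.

-2.295%

Cumulative inflation factor: 1.041 × 1.066 × 1.080 × 1.0163 ≈ 1.21802.
Nominal growth factor: 1.11000. Real growth factor = 1.11000 / 1.21802 ≈ 0.91132.
Annualized: 0.91132^(1/4) − 1 ≈ -0.02295.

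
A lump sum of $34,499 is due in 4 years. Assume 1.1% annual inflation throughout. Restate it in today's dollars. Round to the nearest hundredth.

$33,021.89

Price-level factor over 4 years: (1 + 1.1%)^4 ≈ 1.0447313386.
Purchasing power today: $34,499 divided by that factor.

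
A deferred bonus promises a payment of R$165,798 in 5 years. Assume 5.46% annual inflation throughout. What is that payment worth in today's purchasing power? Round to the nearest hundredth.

R$127,098.51

Price-level factor over 5 years: (1 + 5.46%)^5 ≈ 1.3044842352.
Purchasing power today: R$165,798 divided by that factor.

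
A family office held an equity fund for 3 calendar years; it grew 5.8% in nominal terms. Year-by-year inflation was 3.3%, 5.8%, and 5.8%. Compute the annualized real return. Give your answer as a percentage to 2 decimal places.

Cumulative inflation factor: 1.033 × 1.058 × 1.058 ≈ 1.15630.
Nominal growth factor: 1.05800. Real growth factor = 1.05800 / 1.15630 ≈ 0.91499.
Annualized: 0.91499^(1/3) − 1 ≈ -0.02918.

-2.92%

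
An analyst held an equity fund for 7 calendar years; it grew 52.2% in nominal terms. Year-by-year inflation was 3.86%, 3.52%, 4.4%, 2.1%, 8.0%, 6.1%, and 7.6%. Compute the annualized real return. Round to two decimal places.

1.07%

Cumulative inflation factor: 1.0386 × 1.0352 × 1.044 × 1.021 × 1.080 × 1.061 × 1.076 ≈ 1.41303.
Nominal growth factor: 1.52200. Real growth factor = 1.52200 / 1.41303 ≈ 1.07712.
Annualized: 1.07712^(1/7) − 1 ≈ 0.01067.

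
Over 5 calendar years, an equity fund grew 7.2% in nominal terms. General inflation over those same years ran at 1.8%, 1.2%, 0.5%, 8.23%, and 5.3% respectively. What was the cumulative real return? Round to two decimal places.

Cumulative inflation factor: 1.018 × 1.012 × 1.005 × 1.0823 × 1.053 ≈ 1.17997.
Nominal growth factor: 1.07200. Real growth factor = 1.07200 / 1.17997 ≈ 0.90850.
Total real return ≈ -9.1501%.

-9.15%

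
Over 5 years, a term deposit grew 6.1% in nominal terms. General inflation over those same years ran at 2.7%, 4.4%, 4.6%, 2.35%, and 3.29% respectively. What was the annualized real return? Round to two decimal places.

Cumulative inflation factor: 1.027 × 1.044 × 1.046 × 1.0235 × 1.0329 ≈ 1.18563.
Nominal growth factor: 1.06100. Real growth factor = 1.06100 / 1.18563 ≈ 0.89488.
Annualized: 0.89488^(1/5) − 1 ≈ -0.02197.

-2.20%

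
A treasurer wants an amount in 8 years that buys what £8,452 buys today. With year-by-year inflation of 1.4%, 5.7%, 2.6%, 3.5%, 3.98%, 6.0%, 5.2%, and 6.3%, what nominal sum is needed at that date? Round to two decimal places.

£11,856.73

Cumulative price-level factor: 1.014 × 1.057 × 1.026 × 1.035 × 1.0398 × 1.060 × 1.052 × 1.063 ≈ 1.4028309391.
The nominal amount required is £8,452 scaled up by that factor.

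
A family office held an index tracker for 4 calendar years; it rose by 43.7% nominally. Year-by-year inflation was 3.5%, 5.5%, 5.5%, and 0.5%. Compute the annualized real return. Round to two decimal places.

5.55%

Cumulative inflation factor: 1.035 × 1.055 × 1.055 × 1.005 ≈ 1.15774.
Nominal growth factor: 1.43700. Real growth factor = 1.43700 / 1.15774 ≈ 1.24121.
Annualized: 1.24121^(1/4) − 1 ≈ 0.05551.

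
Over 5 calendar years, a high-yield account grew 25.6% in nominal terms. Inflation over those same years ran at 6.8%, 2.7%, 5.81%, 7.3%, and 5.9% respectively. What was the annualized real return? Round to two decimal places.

-0.97%

Cumulative inflation factor: 1.068 × 1.027 × 1.0581 × 1.073 × 1.059 ≈ 1.31875.
Nominal growth factor: 1.25600. Real growth factor = 1.25600 / 1.31875 ≈ 0.95241.
Annualized: 0.95241^(1/5) − 1 ≈ -0.00970.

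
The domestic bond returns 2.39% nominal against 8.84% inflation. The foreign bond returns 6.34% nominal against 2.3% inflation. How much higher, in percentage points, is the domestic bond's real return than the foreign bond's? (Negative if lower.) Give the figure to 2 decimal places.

The domestic bond real return: 1.0239/1.0884 − 1 = -5.926%.
The foreign bond real return: 1.0634/1.023 − 1 = 3.949%.
Difference: -5.926 − 3.949 = -9.875 pp.

-9.88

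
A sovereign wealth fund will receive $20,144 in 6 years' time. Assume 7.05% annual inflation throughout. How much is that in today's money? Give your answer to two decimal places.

Price-level factor over 6 years: (1 + 7.05%)^6 ≈ 1.5049429256.
Purchasing power today: $20,144 divided by that factor.

$13,385.23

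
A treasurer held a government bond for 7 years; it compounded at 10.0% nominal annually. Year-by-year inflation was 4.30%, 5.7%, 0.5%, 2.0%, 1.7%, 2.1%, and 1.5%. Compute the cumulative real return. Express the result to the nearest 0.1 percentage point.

63.6%

Cumulative inflation factor: 1.0430 × 1.057 × 1.005 × 1.020 × 1.017 × 1.021 × 1.015 ≈ 1.19107.
Nominal growth factor: 1.94872. Real growth factor = 1.94872 / 1.19107 ≈ 1.63610.
Total real return ≈ 63.6103%.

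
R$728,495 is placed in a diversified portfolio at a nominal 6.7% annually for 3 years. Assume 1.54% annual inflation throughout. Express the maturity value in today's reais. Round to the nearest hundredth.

Nominal value at maturity: R$728,495 × (1 + 6.7%)^3 ≈ R$884,952.24.
Price-level factor over 3 years: (1 + 1.54%)^3 ≈ 1.0469151323.
The maturity value deflated by that factor is the answer in today's purchasing power.

R$845,295.11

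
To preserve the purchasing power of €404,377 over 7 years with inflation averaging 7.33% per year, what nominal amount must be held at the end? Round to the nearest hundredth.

€663,489.95

Cumulative price-level factor: (1+7.33%)^7 ≈ 1.6407707510.
The nominal amount required is €404,377 scaled up by that factor.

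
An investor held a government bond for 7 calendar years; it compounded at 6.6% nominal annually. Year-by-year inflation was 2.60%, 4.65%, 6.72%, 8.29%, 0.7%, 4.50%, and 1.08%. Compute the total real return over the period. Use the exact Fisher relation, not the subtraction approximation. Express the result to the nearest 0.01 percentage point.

18.51%

Cumulative inflation factor: 1.0260 × 1.0465 × 1.0672 × 1.0829 × 1.007 × 1.0450 × 1.0108 ≈ 1.31987.
Nominal growth factor: 1.56423. Real growth factor = 1.56423 / 1.31987 ≈ 1.18514.
Total real return ≈ 18.5137%.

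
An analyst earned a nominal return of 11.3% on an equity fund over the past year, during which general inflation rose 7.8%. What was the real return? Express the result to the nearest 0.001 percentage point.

3.247%

Real return via the Fisher equation: (1 + 11.3%)/(1 + 7.8%) − 1 = 1.113/1.078 − 1 ≈ 0.03247.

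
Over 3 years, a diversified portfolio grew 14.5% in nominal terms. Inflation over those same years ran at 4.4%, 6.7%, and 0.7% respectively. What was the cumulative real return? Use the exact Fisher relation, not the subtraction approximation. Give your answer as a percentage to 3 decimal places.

Cumulative inflation factor: 1.044 × 1.067 × 1.007 ≈ 1.12175.
Nominal growth factor: 1.14500. Real growth factor = 1.14500 / 1.12175 ≈ 1.02073.
Total real return ≈ 2.0731%.

2.073%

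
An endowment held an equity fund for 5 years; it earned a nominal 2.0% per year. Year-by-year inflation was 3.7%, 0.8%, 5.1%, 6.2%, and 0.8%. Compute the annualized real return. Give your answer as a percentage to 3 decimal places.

Cumulative inflation factor: 1.037 × 1.008 × 1.051 × 1.062 × 1.008 ≈ 1.17605.
Nominal growth factor: 1.10408. Real growth factor = 1.10408 / 1.17605 ≈ 0.93880.
Annualized: 0.93880^(1/5) − 1 ≈ -0.01255.

-1.255%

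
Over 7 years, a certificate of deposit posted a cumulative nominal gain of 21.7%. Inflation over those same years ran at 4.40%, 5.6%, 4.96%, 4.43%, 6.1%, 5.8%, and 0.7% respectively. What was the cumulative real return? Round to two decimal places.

-10.91%

Cumulative inflation factor: 1.0440 × 1.056 × 1.0496 × 1.0443 × 1.061 × 1.058 × 1.007 ≈ 1.36598.
Nominal growth factor: 1.21700. Real growth factor = 1.21700 / 1.36598 ≈ 0.89094.
Total real return ≈ -10.9064%.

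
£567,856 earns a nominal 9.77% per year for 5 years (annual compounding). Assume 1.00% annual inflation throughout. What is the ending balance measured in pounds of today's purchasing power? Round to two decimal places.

£861,092.23

Nominal value at maturity: £567,856 × (1 + 9.77%)^5 ≈ £905,016.59.
Price-level factor over 5 years: (1 + 1.00%)^5 = 1.0510100501.
Dividing the nominal maturity value by the price-level factor gives the value in today's money.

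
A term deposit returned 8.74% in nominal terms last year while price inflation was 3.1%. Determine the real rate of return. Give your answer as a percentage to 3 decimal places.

Real return via the Fisher equation: (1 + 8.74%)/(1 + 3.1%) − 1 = 1.0874/1.031 − 1 ≈ 0.05470.

5.470%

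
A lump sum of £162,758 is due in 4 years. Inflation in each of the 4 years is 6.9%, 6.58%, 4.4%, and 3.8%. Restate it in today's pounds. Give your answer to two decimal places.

£131,822.96

Price-level factor over 4 years: 1.069 × 1.0658 × 1.044 × 1.038 ≈ 1.2346710732.
Purchasing power today: £162,758 divided by that factor.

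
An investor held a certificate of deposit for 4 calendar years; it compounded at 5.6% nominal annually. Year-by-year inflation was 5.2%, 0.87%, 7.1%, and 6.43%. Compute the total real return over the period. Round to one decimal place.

2.8%

Cumulative inflation factor: 1.052 × 1.0087 × 1.071 × 1.0643 ≈ 1.20957.
Nominal growth factor: 1.24353. Real growth factor = 1.24353 / 1.20957 ≈ 1.02807.
Total real return ≈ 2.8074%.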